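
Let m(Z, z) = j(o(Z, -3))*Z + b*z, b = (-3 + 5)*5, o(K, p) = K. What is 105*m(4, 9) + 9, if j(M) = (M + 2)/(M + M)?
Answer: 9774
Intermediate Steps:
j(M) = (2 + M)/(2*M) (j(M) = (2 + M)/((2*M)) = (2 + M)*(1/(2*M)) = (2 + M)/(2*M))
b = 10 (b = 2*5 = 10)
m(Z, z) = 1 + Z/2 + 10*z (m(Z, z) = ((2 + Z)/(2*Z))*Z + 10*z = (1 + Z/2) + 10*z = 1 + Z/2 + 10*z)
105*m(4, 9) + 9 = 105*(1 + (½)*4 + 10*9) + 9 = 105*(1 + 2 + 90) + 9 = 105*93 + 9 = 9765 + 9 = 9774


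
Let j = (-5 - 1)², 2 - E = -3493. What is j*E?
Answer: 125820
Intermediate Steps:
E = 3495 (E = 2 - 1*(-3493) = 2 + 3493 = 3495)
j = 36 (j = (-6)² = 36)
j*E = 36*3495 = 125820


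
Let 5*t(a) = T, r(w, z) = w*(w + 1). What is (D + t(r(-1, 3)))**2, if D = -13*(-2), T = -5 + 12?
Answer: 18769/25 ≈ 750.76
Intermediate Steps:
T = 7
r(w, z) = w*(1 + w)
t(a) = 7/5 (t(a) = (1/5)*7 = 7/5)
D = 26
(D + t(r(-1, 3)))**2 = (26 + 7/5)**2 = (137/5)**2 = 18769/25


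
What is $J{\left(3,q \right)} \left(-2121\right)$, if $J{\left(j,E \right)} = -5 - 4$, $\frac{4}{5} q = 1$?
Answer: $19089$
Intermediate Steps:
$q = \frac{5}{4}$ ($q = \frac{5}{4} \cdot 1 = \frac{5}{4} \approx 1.25$)
$J{\left(j,E \right)} = -9$
$J{\left(3,q \right)} \left(-2121\right) = \left(-9\right) \left(-2121\right) = 19089$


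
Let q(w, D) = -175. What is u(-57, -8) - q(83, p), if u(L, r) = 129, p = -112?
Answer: 304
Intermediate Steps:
u(-57, -8) - q(83, p) = 129 - 1*(-175) = 129 + 175 = 304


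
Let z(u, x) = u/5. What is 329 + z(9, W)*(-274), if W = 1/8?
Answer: -821/5 ≈ -164.20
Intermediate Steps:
W = ⅛ ≈ 0.12500
z(u, x) = u/5 (z(u, x) = u*(⅕) = u/5)
329 + z(9, W)*(-274) = 329 + ((⅕)*9)*(-274) = 329 + (9/5)*(-274) = 329 - 2466/5 = -821/5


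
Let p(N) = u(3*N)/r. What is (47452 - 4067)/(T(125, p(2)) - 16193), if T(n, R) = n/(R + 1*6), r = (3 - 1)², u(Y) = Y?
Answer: -130155/48529 ≈ -2.6820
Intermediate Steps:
r = 4 (r = 2² = 4)
p(N) = 3*N/4 (p(N) = (3*N)/4 = (3*N)*(¼) = 3*N/4)
T(n, R) = n/(6 + R) (T(n, R) = n/(R + 6) = n/(6 + R))
(47452 - 4067)/(T(125, p(2)) - 16193) = (47452 - 4067)/(125/(6 + (¾)*2) - 16193) = 43385/(125/(6 + 3/2) - 16193) = 43385/(125/(15/2) - 16193) = 43385/(125*(2/15) - 16193) = 43385/(50/3 - 16193) = 43385/(-48529/3) = 43385*(-3/48529) = -130155/48529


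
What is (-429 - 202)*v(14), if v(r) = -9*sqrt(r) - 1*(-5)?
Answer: -3155 + 5679*sqrt(14) ≈ 18094.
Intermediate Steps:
v(r) = 5 - 9*sqrt(r) (v(r) = -9*sqrt(r) + 5 = 5 - 9*sqrt(r))
(-429 - 202)*v(14) = (-429 - 202)*(5 - 9*sqrt(14)) = -631*(5 - 9*sqrt(14)) = -3155 + 5679*sqrt(14)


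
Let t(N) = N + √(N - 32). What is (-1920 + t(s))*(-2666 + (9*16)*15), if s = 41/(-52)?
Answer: 25269893/26 - 253*I*√22165/13 ≈ 9.7192e+5 - 2897.4*I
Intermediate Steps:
s = -41/52 (s = 41*(-1/52) = -41/52 ≈ -0.78846)
t(N) = N + √(-32 + N)
(-1920 + t(s))*(-2666 + (9*16)*15) = (-1920 + (-41/52 + √(-32 - 41/52)))*(-2666 + (9*16)*15) = (-1920 + (-41/52 + √(-1705/52)))*(-2666 + 144*15) = (-1920 + (-41/52 + I*√22165/26))*(-2666 + 2160) = (-99881/52 + I*√22165/26)*(-506) = 25269893/26 - 253*I*√22165/13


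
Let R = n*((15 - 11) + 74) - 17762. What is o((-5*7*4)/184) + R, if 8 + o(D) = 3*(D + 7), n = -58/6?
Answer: -851243/46 ≈ -18505.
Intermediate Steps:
n = -29/3 (n = -58*⅙ = -29/3 ≈ -9.6667)
o(D) = 13 + 3*D (o(D) = -8 + 3*(D + 7) = -8 + 3*(7 + D) = -8 + (21 + 3*D) = 13 + 3*D)
R = -18516 (R = -29*((15 - 11) + 74)/3 - 17762 = -29*(4 + 74)/3 - 17762 = -29/3*78 - 17762 = -754 - 17762 = -18516)
o((-5*7*4)/184) + R = (13 + 3*((-5*7*4)/184)) - 18516 = (13 + 3*(-35*4*(1/184))) - 18516 = (13 + 3*(-140*1/184)) - 18516 = (13 + 3*(-35/46)) - 18516 = (13 - 105/46) - 18516 = 493/46 - 18516 = -851243/46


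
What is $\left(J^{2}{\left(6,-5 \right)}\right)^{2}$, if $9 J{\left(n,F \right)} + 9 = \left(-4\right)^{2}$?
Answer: $\frac{2401}{6561} \approx 0.36595$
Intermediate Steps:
$J{\left(n,F \right)} = \frac{7}{9}$ ($J{\left(n,F \right)} = -1 + \frac{\left(-4\right)^{2}}{9} = -1 + \frac{1}{9} \cdot 16 = -1 + \frac{16}{9} = \frac{7}{9}$)
$\left(J^{2}{\left(6,-5 \right)}\right)^{2} = \left(\left(\frac{7}{9}\right)^{2}\right)^{2} = \left(\frac{49}{81}\right)^{2} = \frac{2401}{6561}$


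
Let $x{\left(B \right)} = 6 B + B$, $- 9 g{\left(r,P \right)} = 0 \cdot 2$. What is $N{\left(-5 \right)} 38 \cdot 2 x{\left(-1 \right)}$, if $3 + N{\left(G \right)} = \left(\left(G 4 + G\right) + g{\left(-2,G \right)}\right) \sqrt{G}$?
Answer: $1596 + 13300 i \sqrt{5} \approx 1596.0 + 29740.0 i$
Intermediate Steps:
$g{\left(r,P \right)} = 0$ ($g{\left(r,P \right)} = - \frac{0 \cdot 2}{9} = \left(- \frac{1}{9}\right) 0 = 0$)
$x{\left(B \right)} = 7 B$
$N{\left(G \right)} = -3 + 5 G^{\frac{3}{2}}$ ($N{\left(G \right)} = -3 + \left(\left(G 4 + G\right) + 0\right) \sqrt{G} = -3 + \left(\left(4 G + G\right) + 0\right) \sqrt{G} = -3 + \left(5 G + 0\right) \sqrt{G} = -3 + 5 G \sqrt{G} = -3 + 5 G^{\frac{3}{2}}$)
$N{\left(-5 \right)} 38 \cdot 2 x{\left(-1 \right)} = \left(-3 + 5 \left(-5\right)^{\frac{3}{2}}\right) 38 \cdot 2 \cdot 7 \left(-1\right) = \left(-3 + 5 \left(- 5 i \sqrt{5}\right)\right) 38 \cdot 2 \left(-7\right) = \left(-3 - 25 i \sqrt{5}\right) 38 \left(-14\right) = \left(-114 - 950 i \sqrt{5}\right) \left(-14\right) = 1596 + 13300 i \sqrt{5}$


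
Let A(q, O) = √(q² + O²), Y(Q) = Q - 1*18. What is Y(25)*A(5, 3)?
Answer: 7*√34 ≈ 40.817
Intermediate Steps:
Y(Q) = -18 + Q (Y(Q) = Q - 18 = -18 + Q)
A(q, O) = √(O² + q²)
Y(25)*A(5, 3) = (-18 + 25)*√(3² + 5²) = 7*√(9 + 25) = 7*√34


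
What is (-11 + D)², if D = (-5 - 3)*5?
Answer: 2601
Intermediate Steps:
D = -40 (D = -8*5 = -40)
(-11 + D)² = (-11 - 40)² = (-51)² = 2601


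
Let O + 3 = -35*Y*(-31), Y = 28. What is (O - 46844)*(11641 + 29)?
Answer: -192169890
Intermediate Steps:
O = 30377 (O = -3 - 35*28*(-31) = -3 - 980*(-31) = -3 + 30380 = 30377)
(O - 46844)*(11641 + 29) = (30377 - 46844)*(11641 + 29) = -16467*11670 = -192169890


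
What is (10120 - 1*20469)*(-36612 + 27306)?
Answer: 96307794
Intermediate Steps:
(10120 - 1*20469)*(-36612 + 27306) = (10120 - 20469)*(-9306) = -10349*(-9306) = 96307794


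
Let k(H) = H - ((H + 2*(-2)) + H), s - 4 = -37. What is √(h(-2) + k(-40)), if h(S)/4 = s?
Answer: 2*I*√22 ≈ 9.3808*I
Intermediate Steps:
s = -33 (s = 4 - 37 = -33)
h(S) = -132 (h(S) = 4*(-33) = -132)
k(H) = 4 - H (k(H) = H - ((H - 4) + H) = H - ((-4 + H) + H) = H - (-4 + 2*H) = H + (4 - 2*H) = 4 - H)
√(h(-2) + k(-40)) = √(-132 + (4 - 1*(-40))) = √(-132 + (4 + 40)) = √(-132 + 44) = √(-88) = 2*I*√22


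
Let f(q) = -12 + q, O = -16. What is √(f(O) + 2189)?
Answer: √2161 ≈ 46.487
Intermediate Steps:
√(f(O) + 2189) = √((-12 - 16) + 2189) = √(-28 + 2189) = √2161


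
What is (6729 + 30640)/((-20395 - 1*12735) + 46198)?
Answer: 37369/13068 ≈ 2.8596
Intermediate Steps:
(6729 + 30640)/((-20395 - 1*12735) + 46198) = 37369/((-20395 - 12735) + 46198) = 37369/(-33130 + 46198) = 37369/13068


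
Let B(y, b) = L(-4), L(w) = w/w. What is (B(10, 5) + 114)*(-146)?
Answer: -16790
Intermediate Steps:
L(w) = 1
B(y, b) = 1
(B(10, 5) + 114)*(-146) = (1 + 114)*(-146) = 115*(-146) = -16790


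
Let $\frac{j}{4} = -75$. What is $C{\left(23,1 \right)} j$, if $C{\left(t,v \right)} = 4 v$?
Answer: $-1200$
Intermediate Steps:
$j = -300$ ($j = 4 \left(-75\right) = -300$)
$C{\left(23,1 \right)} j = 4 \cdot 1 \left(-300\right) = 4 \left(-300\right) = -1200$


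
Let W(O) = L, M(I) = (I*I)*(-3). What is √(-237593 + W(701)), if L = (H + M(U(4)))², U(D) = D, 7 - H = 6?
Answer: 2*I*√58846 ≈ 485.16*I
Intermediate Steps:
H = 1 (H = 7 - 1*6 = 7 - 6 = 1)
M(I) = -3*I² (M(I) = I²*(-3) = -3*I²)
L = 2209 (L = (1 - 3*4²)² = (1 - 3*16)² = (1 - 48)² = (-47)² = 2209)
W(O) = 2209
√(-237593 + W(701)) = √(-237593 + 2209) = √(-235384) = 2*I*√58846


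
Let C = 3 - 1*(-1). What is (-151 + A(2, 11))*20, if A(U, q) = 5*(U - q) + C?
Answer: -3840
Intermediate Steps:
C = 4 (C = 3 + 1 = 4)
A(U, q) = 4 - 5*q + 5*U (A(U, q) = 5*(U - q) + 4 = (-5*q + 5*U) + 4 = 4 - 5*q + 5*U)
(-151 + A(2, 11))*20 = (-151 + (4 - 5*11 + 5*2))*20 = (-151 + (4 - 55 + 10))*20 = (-151 - 41)*20 = -192*20 = -3840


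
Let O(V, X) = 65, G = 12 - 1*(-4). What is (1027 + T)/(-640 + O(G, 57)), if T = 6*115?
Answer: -1717/575 ≈ -2.9861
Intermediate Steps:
G = 16 (G = 12 + 4 = 16)
T = 690
(1027 + T)/(-640 + O(G, 57)) = (1027 + 690)/(-640 + 65) = 1717/(-575) = 1717*(-1/575) = -1717/575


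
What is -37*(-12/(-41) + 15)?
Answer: -23199/41 ≈ -565.83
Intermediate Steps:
-37*(-12/(-41) + 15) = -37*(-12*(-1/41) + 15) = -37*(12/41 + 15) = -37*627/41 = -23199/41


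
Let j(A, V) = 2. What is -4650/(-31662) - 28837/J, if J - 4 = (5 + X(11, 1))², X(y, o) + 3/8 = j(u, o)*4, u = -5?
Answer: -9730958161/55181589 ≈ -176.34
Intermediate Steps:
X(y, o) = 61/8 (X(y, o) = -3/8 + 2*4 = -3/8 + 8 = 61/8)
J = 10457/64 (J = 4 + (5 + 61/8)² = 4 + (101/8)² = 4 + 10201/64 = 10457/64 ≈ 163.39)
-4650/(-31662) - 28837/J = -4650/(-31662) - 28837/10457/64 = -4650*(-1/31662) - 28837*64/10457 = 775/5277 - 1845568/10457 = -9730958161/55181589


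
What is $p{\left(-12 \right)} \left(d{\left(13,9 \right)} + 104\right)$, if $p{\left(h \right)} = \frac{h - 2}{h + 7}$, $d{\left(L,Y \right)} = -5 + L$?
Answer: $\frac{1568}{5} \approx 313.6$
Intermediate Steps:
$p{\left(h \right)} = \frac{-2 + h}{7 + h}$
$p{\left(-12 \right)} \left(d{\left(13,9 \right)} + 104\right) = \frac{-2 - 12}{7 - 12} \left(\left(-5 + 13\right) + 104\right) = \frac{1}{-5} \left(-14\right) \left(8 + 104\right) = \left(- \frac{1}{5}\right) \left(-14\right) 112 = \frac{14}{5} \cdot 112 = \frac{1568}{5}$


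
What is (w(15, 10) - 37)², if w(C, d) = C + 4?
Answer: 324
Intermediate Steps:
w(C, d) = 4 + C
(w(15, 10) - 37)² = ((4 + 15) - 37)² = (19 - 37)² = (-18)² = 324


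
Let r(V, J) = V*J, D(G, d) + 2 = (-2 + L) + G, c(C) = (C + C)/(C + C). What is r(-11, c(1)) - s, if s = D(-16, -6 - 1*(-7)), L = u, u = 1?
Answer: 8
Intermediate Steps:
c(C) = 1 (c(C) = (2*C)/((2*C)) = (2*C)*(1/(2*C)) = 1)
L = 1
D(G, d) = -3 + G (D(G, d) = -2 + ((-2 + 1) + G) = -2 + (-1 + G) = -3 + G)
s = -19 (s = -3 - 16 = -19)
r(V, J) = J*V
r(-11, c(1)) - s = 1*(-11) - 1*(-19) = -11 + 19 = 8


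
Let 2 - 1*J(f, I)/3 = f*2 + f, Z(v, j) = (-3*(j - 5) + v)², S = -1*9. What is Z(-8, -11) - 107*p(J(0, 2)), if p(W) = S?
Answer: 2563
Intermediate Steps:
S = -9
Z(v, j) = (15 + v - 3*j)² (Z(v, j) = (-3*(-5 + j) + v)² = ((15 - 3*j) + v)² = (15 + v - 3*j)²)
J(f, I) = 6 - 9*f (J(f, I) = 6 - 3*(f*2 + f) = 6 - 3*(2*f + f) = 6 - 9*f)
p(W) = -9
Z(-8, -11) - 107*p(J(0, 2)) = (15 - 8 - 3*(-11))² - 107*(-9) = (15 - 8 + 33)² + 963 = 40² + 963 = 1600 + 963 = 2563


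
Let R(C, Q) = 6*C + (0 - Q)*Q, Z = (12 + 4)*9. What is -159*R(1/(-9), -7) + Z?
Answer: 8041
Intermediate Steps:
Z = 144 (Z = 16*9 = 144)
R(C, Q) = -Q**2 + 6*C (R(C, Q) = 6*C + (-Q)*Q = 6*C - Q**2 = -Q**2 + 6*C)
-159*R(1/(-9), -7) + Z = -159*(-1*(-7)**2 + 6/(-9)) + 144 = -159*(-1*49 + 6*(-1/9)) + 144 = -159*(-49 - 2/3) + 144 = -159*(-149/3) + 144 = 7897 + 144 = 8041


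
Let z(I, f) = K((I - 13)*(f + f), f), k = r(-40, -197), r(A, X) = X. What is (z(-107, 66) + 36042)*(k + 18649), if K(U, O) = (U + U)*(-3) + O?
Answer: 2419942896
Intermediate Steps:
K(U, O) = O - 6*U (K(U, O) = (2*U)*(-3) + O = -6*U + O = O - 6*U)
k = -197
z(I, f) = f - 12*f*(-13 + I) (z(I, f) = f - 6*(I - 13)*(f + f) = f - 6*(-13 + I)*2*f = f - 12*f*(-13 + I))
(z(-107, 66) + 36042)*(k + 18649) = (66*(157 - 12*(-107)) + 36042)*(-197 + 18649) = (66*(157 + 1284) + 36042)*18452 = (66*1441 + 36042)*18452 = (95106 + 36042)*18452 = 131148*18452 = 2419942896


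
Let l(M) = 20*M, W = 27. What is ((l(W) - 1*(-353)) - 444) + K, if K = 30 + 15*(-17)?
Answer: 224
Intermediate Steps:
K = -225 (K = 30 - 255 = -225)
((l(W) - 1*(-353)) - 444) + K = ((20*27 - 1*(-353)) - 444) - 225 = ((540 + 353) - 444) - 225 = (893 - 444) - 225 = 449 - 225 = 224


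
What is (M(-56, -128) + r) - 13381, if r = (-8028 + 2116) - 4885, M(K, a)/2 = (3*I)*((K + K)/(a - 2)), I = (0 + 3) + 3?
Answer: -1569554/65 ≈ -24147.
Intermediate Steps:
I = 6 (I = 3 + 3 = 6)
M(K, a) = 72*K/(-2 + a) (M(K, a) = 2*((3*6)*((K + K)/(a - 2))) = 2*(18*((2*K)/(-2 + a))) = 2*(18*(2*K/(-2 + a))) = 2*(36*K/(-2 + a)) = 72*K/(-2 + a))
r = -10797 (r = -5912 - 4885 = -10797)
(M(-56, -128) + r) - 13381 = (72*(-56)/(-2 - 128) - 10797) - 13381 = (72*(-56)/(-130) - 10797) - 13381 = (72*(-56)*(-1/130) - 10797) - 13381 = (2016/65 - 10797) - 13381 = -699789/65 - 13381 = -1569554/65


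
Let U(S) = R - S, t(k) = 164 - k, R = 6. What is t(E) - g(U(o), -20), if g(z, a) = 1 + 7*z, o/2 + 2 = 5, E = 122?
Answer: 41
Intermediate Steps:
o = 6 (o = -4 + 2*5 = -4 + 10 = 6)
U(S) = 6 - S
t(E) - g(U(o), -20) = (164 - 1*122) - (1 + 7*(6 - 1*6)) = (164 - 122) - (1 + 7*(6 - 6)) = 42 - (1 + 7*0) = 42 - (1 + 0) = 42 - 1*1 = 42 - 1 = 41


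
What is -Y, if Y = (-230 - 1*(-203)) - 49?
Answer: 76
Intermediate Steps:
Y = -76 (Y = (-230 + 203) - 49 = -27 - 49 = -76)
-Y = -1*(-76) = 76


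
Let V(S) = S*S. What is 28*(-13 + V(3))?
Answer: -112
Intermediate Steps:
V(S) = S²
28*(-13 + V(3)) = 28*(-13 + 3²) = 28*(-13 + 9) = 28*(-4) = -112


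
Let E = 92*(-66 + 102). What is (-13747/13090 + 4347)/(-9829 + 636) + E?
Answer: 398497168957/120336370 ≈ 3311.5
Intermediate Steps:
E = 3312 (E = 92*36 = 3312)
(-13747/13090 + 4347)/(-9829 + 636) + E = (-13747/13090 + 4347)/(-9829 + 636) + 3312 = (-13747*1/13090 + 4347)/(-9193) + 3312 = (-13747/13090 + 4347)*(-1/9193) + 3312 = (56888483/13090)*(-1/9193) + 3312 = -56888483/120336370 + 3312 = 398497168957/120336370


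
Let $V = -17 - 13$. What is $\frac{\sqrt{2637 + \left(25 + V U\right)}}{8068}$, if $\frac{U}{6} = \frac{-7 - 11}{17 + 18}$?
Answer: $\frac{\sqrt{134974}}{56476} \approx 0.0065052$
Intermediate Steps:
$V = -30$ ($V = -17 - 13 = -30$)
$U = - \frac{108}{35}$ ($U = 6 \frac{-7 - 11}{17 + 18} = 6 \left(- \frac{18}{35}\right) = - \frac{108}{35} \approx -3.0857$)
$\frac{\sqrt{2637 + \left(25 + V U\right)}}{8068} = \frac{\sqrt{2637 + \left(25 - - \frac{648}{7}\right)}}{8068} = \sqrt{2637 + \left(25 + \frac{648}{7}\right)} \frac{1}{8068} = \sqrt{2637 + \frac{823}{7}} \cdot \frac{1}{8068} = \sqrt{\frac{19282}{7}} \cdot \frac{1}{8068} = \frac{\sqrt{134974}}{7} \cdot \frac{1}{8068} = \frac{\sqrt{134974}}{56476}$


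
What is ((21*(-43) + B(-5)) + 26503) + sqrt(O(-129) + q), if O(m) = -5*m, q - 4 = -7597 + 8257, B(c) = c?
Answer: 25595 + sqrt(1309) ≈ 25631.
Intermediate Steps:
q = 664 (q = 4 + (-7597 + 8257) = 4 + 660 = 664)
((21*(-43) + B(-5)) + 26503) + sqrt(O(-129) + q) = ((21*(-43) - 5) + 26503) + sqrt(-5*(-129) + 664) = ((-903 - 5) + 26503) + sqrt(645 + 664) = (-908 + 26503) + sqrt(1309) = 25595 + sqrt(1309)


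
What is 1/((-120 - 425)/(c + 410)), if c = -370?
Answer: -8/109 ≈ -0.073395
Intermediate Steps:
1/((-120 - 425)/(c + 410)) = 1/((-120 - 425)/(-370 + 410)) = 1/(-545/40) = 1/(-545*1/40) = 1/(-109/8) = -8/109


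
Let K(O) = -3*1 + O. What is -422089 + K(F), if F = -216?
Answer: -422308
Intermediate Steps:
K(O) = -3 + O
-422089 + K(F) = -422089 + (-3 - 216) = -422089 - 219 = -422308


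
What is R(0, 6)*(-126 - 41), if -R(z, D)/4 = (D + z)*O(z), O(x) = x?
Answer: 0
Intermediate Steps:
R(z, D) = -4*z*(D + z) (R(z, D) = -4*(D + z)*z = -4*z*(D + z))
R(0, 6)*(-126 - 41) = (-4*0*(6 + 0))*(-126 - 41) = -4*0*6*(-167) = 0*(-167) = 0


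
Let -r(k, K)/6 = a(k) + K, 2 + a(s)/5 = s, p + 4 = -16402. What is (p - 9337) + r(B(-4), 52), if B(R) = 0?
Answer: -25995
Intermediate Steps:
p = -16406 (p = -4 - 16402 = -16406)
a(s) = -10 + 5*s
r(k, K) = 60 - 30*k - 6*K (r(k, K) = -6*((-10 + 5*k) + K) = -6*(-10 + K + 5*k) = 60 - 30*k - 6*K)
(p - 9337) + r(B(-4), 52) = (-16406 - 9337) + (60 - 30*0 - 6*52) = -25743 + (60 + 0 - 312) = -25743 - 252 = -25995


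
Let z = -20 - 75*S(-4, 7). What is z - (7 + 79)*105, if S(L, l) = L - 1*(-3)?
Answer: -8975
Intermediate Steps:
S(L, l) = 3 + L (S(L, l) = L + 3 = 3 + L)
z = 55 (z = -20 - 75*(3 - 4) = -20 - 75*(-1) = -20 + 75 = 55)
z - (7 + 79)*105 = 55 - (7 + 79)*105 = 55 - 86*105 = 55 - 1*9030 = 55 - 9030 = -8975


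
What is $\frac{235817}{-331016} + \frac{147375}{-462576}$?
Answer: $- \frac{285990521}{277391408} \approx -1.031$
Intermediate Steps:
$\frac{235817}{-331016} + \frac{147375}{-462576} = 235817 \left(- \frac{1}{331016}\right) + 147375 \left(- \frac{1}{462576}\right) = - \frac{235817}{331016} - \frac{49125}{154192} = - \frac{285990521}{277391408}$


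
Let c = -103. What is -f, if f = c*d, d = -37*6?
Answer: -22866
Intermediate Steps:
d = -222
f = 22866 (f = -103*(-222) = 22866)
-f = -1*22866 = -22866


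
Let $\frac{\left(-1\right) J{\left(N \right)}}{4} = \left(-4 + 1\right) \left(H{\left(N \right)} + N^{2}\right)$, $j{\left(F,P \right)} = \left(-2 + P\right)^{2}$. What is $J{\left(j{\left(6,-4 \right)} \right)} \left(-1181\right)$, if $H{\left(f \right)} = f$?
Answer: $-18877104$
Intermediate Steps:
$J{\left(N \right)} = 12 N + 12 N^{2}$ ($J{\left(N \right)} = - 4 \left(-4 + 1\right) \left(N + N^{2}\right) = - 4 \left(- 3 \left(N + N^{2}\right)\right) = - 4 \left(- 3 N - 3 N^{2}\right) = 12 N + 12 N^{2}$)
$J{\left(j{\left(6,-4 \right)} \right)} \left(-1181\right) = 12 \left(-2 - 4\right)^{2} \left(1 + \left(-2 - 4\right)^{2}\right) \left(-1181\right) = 12 \left(-6\right)^{2} \left(1 + \left(-6\right)^{2}\right) \left(-1181\right) = 12 \cdot 36 \left(1 + 36\right) \left(-1181\right) = 12 \cdot 36 \cdot 37 \left(-1181\right) = 15984 \left(-1181\right) = -18877104$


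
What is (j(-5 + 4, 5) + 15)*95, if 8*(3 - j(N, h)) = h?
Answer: 13205/8 ≈ 1650.6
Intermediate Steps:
j(N, h) = 3 - h/8
(j(-5 + 4, 5) + 15)*95 = ((3 - ⅛*5) + 15)*95 = ((3 - 5/8) + 15)*95 = (19/8 + 15)*95 = (139/8)*95 = 13205/8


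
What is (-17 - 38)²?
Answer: 3025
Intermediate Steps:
(-17 - 38)² = (-55)² = 3025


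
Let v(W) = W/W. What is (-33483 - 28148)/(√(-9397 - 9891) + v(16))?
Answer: 61631*I/(-I + 2*√4822) ≈ -3.1951 + 443.74*I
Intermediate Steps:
v(W) = 1
(-33483 - 28148)/(√(-9397 - 9891) + v(16)) = (-33483 - 28148)/(√(-9397 - 9891) + 1) = -61631/(√(-19288) + 1) = -61631/(2*I*√4822 + 1) = -61631/(1 + 2*I*√4822)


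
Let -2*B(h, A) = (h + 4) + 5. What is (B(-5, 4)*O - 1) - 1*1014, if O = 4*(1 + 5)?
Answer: -1063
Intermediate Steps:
O = 24 (O = 4*6 = 24)
B(h, A) = -9/2 - h/2 (B(h, A) = -((h + 4) + 5)/2 = -((4 + h) + 5)/2 = -(9 + h)/2 = -9/2 - h/2)
(B(-5, 4)*O - 1) - 1*1014 = ((-9/2 - 1/2*(-5))*24 - 1) - 1*1014 = ((-9/2 + 5/2)*24 - 1) - 1014 = (-2*24 - 1) - 1014 = (-48 - 1) - 1014 = -49 - 1014 = -1063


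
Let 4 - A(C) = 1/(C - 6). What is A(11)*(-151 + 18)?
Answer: -2527/5 ≈ -505.40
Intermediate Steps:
A(C) = 4 - 1/(-6 + C) (A(C) = 4 - 1/(C - 6) = 4 - 1/(-6 + C))
A(11)*(-151 + 18) = ((-25 + 4*11)/(-6 + 11))*(-151 + 18) = ((-25 + 44)/5)*(-133) = ((⅕)*19)*(-133) = (19/5)*(-133) = -2527/5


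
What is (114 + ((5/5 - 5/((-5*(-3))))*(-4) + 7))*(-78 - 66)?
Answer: -17040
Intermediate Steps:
(114 + ((5/5 - 5/((-5*(-3))))*(-4) + 7))*(-78 - 66) = (114 + ((5*(1/5) - 5/15)*(-4) + 7))*(-144) = (114 + ((1 - 5*1/15)*(-4) + 7))*(-144) = (114 + ((1 - 1/3)*(-4) + 7))*(-144) = (114 + ((2/3)*(-4) + 7))*(-144) = (114 + (-8/3 + 7))*(-144) = (114 + 13/3)*(-144) = (355/3)*(-144) = -17040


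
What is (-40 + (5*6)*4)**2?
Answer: 6400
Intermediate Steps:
(-40 + (5*6)*4)**2 = (-40 + 30*4)**2 = (-40 + 120)**2 = 80**2 = 6400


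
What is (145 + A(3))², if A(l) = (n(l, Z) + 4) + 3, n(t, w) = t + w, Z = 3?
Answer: 24964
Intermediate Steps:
A(l) = 10 + l (A(l) = ((l + 3) + 4) + 3 = ((3 + l) + 4) + 3 = (7 + l) + 3 = 10 + l)
(145 + A(3))² = (145 + (10 + 3))² = (145 + 13)² = 158² = 24964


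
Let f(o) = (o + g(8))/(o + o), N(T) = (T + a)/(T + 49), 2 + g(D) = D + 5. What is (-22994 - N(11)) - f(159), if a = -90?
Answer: -24372811/1060 ≈ -22993.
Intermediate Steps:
g(D) = 3 + D (g(D) = -2 + (D + 5) = -2 + (5 + D) = 3 + D)
N(T) = (-90 + T)/(49 + T) (N(T) = (T - 90)/(T + 49) = (-90 + T)/(49 + T))
f(o) = (11 + o)/(2*o) (f(o) = (o + (3 + 8))/(o + o) = (o + 11)/((2*o)) = (11 + o)*(1/(2*o)) = (11 + o)/(2*o))
(-22994 - N(11)) - f(159) = (-22994 - (-90 + 11)/(49 + 11)) - (11 + 159)/(2*159) = (-22994 - (-79)/60) - 170/(2*159) = (-22994 - (-79)/60) - 1*85/159 = (-22994 - 1*(-79/60)) - 85/159 = (-22994 + 79/60) - 85/159 = -1379561/60 - 85/159 = -24372811/1060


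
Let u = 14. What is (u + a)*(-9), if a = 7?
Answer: -189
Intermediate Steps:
(u + a)*(-9) = (14 + 7)*(-9) = 21*(-9) = -189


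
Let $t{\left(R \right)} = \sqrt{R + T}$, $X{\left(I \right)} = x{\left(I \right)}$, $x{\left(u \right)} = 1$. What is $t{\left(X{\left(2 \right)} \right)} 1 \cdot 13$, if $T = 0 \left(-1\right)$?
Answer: $13$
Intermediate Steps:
$X{\left(I \right)} = 1$
$T = 0$
$t{\left(R \right)} = \sqrt{R}$ ($t{\left(R \right)} = \sqrt{R + 0} = \sqrt{R}$)
$t{\left(X{\left(2 \right)} \right)} 1 \cdot 13 = \sqrt{1} \cdot 1 \cdot 13 = 1 \cdot 1 \cdot 13 = 1 \cdot 13 = 13$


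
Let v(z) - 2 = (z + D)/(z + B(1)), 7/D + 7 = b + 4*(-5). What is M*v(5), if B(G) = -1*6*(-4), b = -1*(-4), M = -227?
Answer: -327334/667 ≈ -490.76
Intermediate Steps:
b = 4
D = -7/23 (D = 7/(-7 + (4 + 4*(-5))) = 7/(-7 + (4 - 20)) = 7/(-7 - 16) = 7/(-23) = 7*(-1/23) = -7/23 ≈ -0.30435)
B(G) = 24 (B(G) = -6*(-4) = 24)
v(z) = 2 + (-7/23 + z)/(24 + z) (v(z) = 2 + (z - 7/23)/(z + 24) = 2 + (-7/23 + z)/(24 + z))
M*v(5) = -227*(1097 + 69*5)/(23*(24 + 5)) = -227*(1097 + 345)/(23*29) = -227*1442/(23*29) = -227*1442/667 = -327334/667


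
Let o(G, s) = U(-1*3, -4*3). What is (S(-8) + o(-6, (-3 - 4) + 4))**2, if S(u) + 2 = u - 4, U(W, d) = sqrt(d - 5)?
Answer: (14 - I*sqrt(17))**2 ≈ 179.0 - 115.45*I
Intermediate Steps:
U(W, d) = sqrt(-5 + d)
o(G, s) = I*sqrt(17) (o(G, s) = sqrt(-5 - 4*3) = sqrt(-5 - 12) = sqrt(-17) = I*sqrt(17))
S(u) = -6 + u (S(u) = -2 + (u - 4) = -2 + (-4 + u) = -6 + u)
(S(-8) + o(-6, (-3 - 4) + 4))**2 = ((-6 - 8) + I*sqrt(17))**2 = (-14 + I*sqrt(17))**2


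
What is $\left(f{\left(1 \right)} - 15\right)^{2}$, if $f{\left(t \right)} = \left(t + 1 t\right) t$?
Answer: $169$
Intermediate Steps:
$f{\left(t \right)} = 2 t^{2}$ ($f{\left(t \right)} = \left(t + t\right) t = 2 t t = 2 t^{2}$)
$\left(f{\left(1 \right)} - 15\right)^{2} = \left(2 \cdot 1^{2} - 15\right)^{2} = \left(2 \cdot 1 - 15\right)^{2} = \left(2 - 15\right)^{2} = \left(-13\right)^{2} = 169$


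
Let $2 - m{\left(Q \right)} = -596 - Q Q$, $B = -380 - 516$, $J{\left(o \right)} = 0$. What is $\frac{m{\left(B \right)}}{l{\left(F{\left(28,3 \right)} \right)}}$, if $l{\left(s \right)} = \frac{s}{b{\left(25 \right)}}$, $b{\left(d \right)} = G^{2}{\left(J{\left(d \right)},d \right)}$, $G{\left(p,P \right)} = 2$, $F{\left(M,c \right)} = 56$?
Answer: $\frac{401707}{7} \approx 57387.0$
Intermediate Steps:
$B = -896$ ($B = -380 - 516 = -896$)
$b{\left(d \right)} = 4$ ($b{\left(d \right)} = 2^{2} = 4$)
$l{\left(s \right)} = \frac{s}{4}$
$m{\left(Q \right)} = 598 + Q^{2}$ ($m{\left(Q \right)} = 2 - \left(-596 - Q Q\right) = 2 - \left(-596 - Q^{2}\right) = 2 + \left(596 + Q^{2}\right) = 598 + Q^{2}$)
$\frac{m{\left(B \right)}}{l{\left(F{\left(28,3 \right)} \right)}} = \frac{598 + \left(-896\right)^{2}}{\frac{1}{4} \cdot 56} = \frac{598 + 802816}{14} = 803414 \cdot \frac{1}{14} = \frac{401707}{7}$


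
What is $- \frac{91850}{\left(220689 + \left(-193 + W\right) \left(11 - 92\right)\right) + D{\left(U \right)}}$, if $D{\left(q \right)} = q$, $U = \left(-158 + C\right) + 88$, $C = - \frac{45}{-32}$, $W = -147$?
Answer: $- \frac{2939200}{7941133} \approx -0.37012$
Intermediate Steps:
$C = \frac{45}{32}$ ($C = \left(-45\right) \left(- \frac{1}{32}\right) = \frac{45}{32} \approx 1.4063$)
$U = - \frac{2195}{32}$ ($U = \left(-158 + \frac{45}{32}\right) + 88 = - \frac{5011}{32} + 88 = - \frac{2195}{32} \approx -68.594$)
$- \frac{91850}{\left(220689 + \left(-193 + W\right) \left(11 - 92\right)\right) + D{\left(U \right)}} = - \frac{91850}{\left(220689 + \left(-193 - 147\right) \left(11 - 92\right)\right) - \frac{2195}{32}} = - \frac{91850}{\left(220689 - 340 \left(11 - 92\right)\right) - \frac{2195}{32}} = - \frac{91850}{\left(220689 - -27540\right) - \frac{2195}{32}} = - \frac{91850}{\left(220689 + 27540\right) - \frac{2195}{32}} = - \frac{91850}{248229 - \frac{2195}{32}} = - \frac{91850}{\frac{7941133}{32}} = \left(-91850\right) \frac{32}{7941133} = - \frac{2939200}{7941133}$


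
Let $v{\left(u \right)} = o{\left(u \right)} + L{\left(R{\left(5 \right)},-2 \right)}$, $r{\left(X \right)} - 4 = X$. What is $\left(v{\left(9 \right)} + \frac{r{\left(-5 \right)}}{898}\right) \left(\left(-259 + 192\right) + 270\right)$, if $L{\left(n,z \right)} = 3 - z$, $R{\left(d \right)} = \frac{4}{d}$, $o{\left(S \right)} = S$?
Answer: $\frac{2551913}{898} \approx 2841.8$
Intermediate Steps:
$r{\left(X \right)} = 4 + X$
$v{\left(u \right)} = 5 + u$ ($v{\left(u \right)} = u + \left(3 - -2\right) = u + \left(3 + 2\right) = u + 5 = 5 + u$)
$\left(v{\left(9 \right)} + \frac{r{\left(-5 \right)}}{898}\right) \left(\left(-259 + 192\right) + 270\right) = \left(\left(5 + 9\right) + \frac{4 - 5}{898}\right) \left(\left(-259 + 192\right) + 270\right) = \left(14 - \frac{1}{898}\right) \left(-67 + 270\right) = \left(14 - \frac{1}{898}\right) 203 = \frac{12571}{898} \cdot 203 = \frac{2551913}{898}$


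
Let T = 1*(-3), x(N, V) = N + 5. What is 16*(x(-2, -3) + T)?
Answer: 0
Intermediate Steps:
x(N, V) = 5 + N
T = -3
16*(x(-2, -3) + T) = 16*((5 - 2) - 3) = 16*(3 - 3) = 16*0 = 0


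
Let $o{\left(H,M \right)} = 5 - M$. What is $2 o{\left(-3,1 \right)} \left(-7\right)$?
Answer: $-56$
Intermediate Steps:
$2 o{\left(-3,1 \right)} \left(-7\right) = 2 \left(5 - 1\right) \left(-7\right) = 2 \cdot 4 \left(-7\right) = 8 \left(-7\right) = -56$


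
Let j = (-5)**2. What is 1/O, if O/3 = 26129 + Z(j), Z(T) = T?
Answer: 1/78462 ≈ 1.2745e-5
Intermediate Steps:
j = 25
O = 78462 (O = 3*(26129 + 25) = 3*26154 = 78462)
1/O = 1/78462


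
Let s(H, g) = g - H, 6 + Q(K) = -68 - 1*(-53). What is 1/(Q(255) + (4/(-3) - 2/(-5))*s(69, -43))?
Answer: 15/1253 ≈ 0.011971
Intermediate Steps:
Q(K) = -21 (Q(K) = -6 + (-68 - 1*(-53)) = -6 + (-68 + 53) = -6 - 15 = -21)
1/(Q(255) + (4/(-3) - 2/(-5))*s(69, -43)) = 1/(-21 + (4/(-3) - 2/(-5))*(-43 - 1*69)) = 1/(-21 + (4*(-⅓) - 2*(-⅕))*(-43 - 69)) = 1/(-21 + (-4/3 + ⅖)*(-112)) = 1/(-21 - 14/15*(-112)) = 1/(-21 + 1568/15) = 1/(1253/15) = 15/1253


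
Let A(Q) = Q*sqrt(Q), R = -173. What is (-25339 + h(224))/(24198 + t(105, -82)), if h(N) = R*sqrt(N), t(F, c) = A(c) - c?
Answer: -(25339 + 692*sqrt(14))/(24280 - 82*I*sqrt(82)) ≈ -1.1492 - 0.035145*I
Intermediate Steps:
A(Q) = Q**(3/2)
t(F, c) = c**(3/2) - c
h(N) = -173*sqrt(N)
(-25339 + h(224))/(24198 + t(105, -82)) = (-25339 - 692*sqrt(14))/(24198 + ((-82)**(3/2) - 1*(-82))) = (-25339 - 692*sqrt(14))/(24198 + (-82*I*sqrt(82) + 82)) = (-25339 - 692*sqrt(14))/(24198 + (82 - 82*I*sqrt(82))) = (-25339 - 692*sqrt(14))/(24280 - 82*I*sqrt(82))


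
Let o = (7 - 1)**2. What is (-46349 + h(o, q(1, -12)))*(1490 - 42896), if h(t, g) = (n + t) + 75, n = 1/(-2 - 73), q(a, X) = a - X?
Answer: 47863279502/25 ≈ 1.9145e+9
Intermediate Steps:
o = 36 (o = 6**2 = 36)
n = -1/75 (n = 1/(-75) = -1/75 ≈ -0.013333)
h(t, g) = 5624/75 + t (h(t, g) = (-1/75 + t) + 75 = 5624/75 + t)
(-46349 + h(o, q(1, -12)))*(1490 - 42896) = (-46349 + (5624/75 + 36))*(1490 - 42896) = (-46349 + 8324/75)*(-41406) = -3467851/75*(-41406) = 47863279502/25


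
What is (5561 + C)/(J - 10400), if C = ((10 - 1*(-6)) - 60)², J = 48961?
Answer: 7497/38561 ≈ 0.19442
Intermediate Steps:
C = 1936 (C = ((10 + 6) - 60)² = (16 - 60)² = (-44)² = 1936)
(5561 + C)/(J - 10400) = (5561 + 1936)/(48961 - 10400) = 7497/38561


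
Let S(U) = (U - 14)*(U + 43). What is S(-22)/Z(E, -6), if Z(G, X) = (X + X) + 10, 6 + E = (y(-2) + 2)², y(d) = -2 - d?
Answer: 378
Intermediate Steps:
S(U) = (-14 + U)*(43 + U)
E = -2 (E = -6 + ((-2 - 1*(-2)) + 2)² = -6 + ((-2 + 2) + 2)² = -6 + (0 + 2)² = -6 + 2² = -6 + 4 = -2)
Z(G, X) = 10 + 2*X (Z(G, X) = 2*X + 10 = 10 + 2*X)
S(-22)/Z(E, -6) = (-602 + (-22)² + 29*(-22))/(10 + 2*(-6)) = (-602 + 484 - 638)/(10 - 12) = -756/(-2) = -756*(-½) = 378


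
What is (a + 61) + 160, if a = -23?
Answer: 198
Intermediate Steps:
(a + 61) + 160 = (-23 + 61) + 160 = 38 + 160 = 198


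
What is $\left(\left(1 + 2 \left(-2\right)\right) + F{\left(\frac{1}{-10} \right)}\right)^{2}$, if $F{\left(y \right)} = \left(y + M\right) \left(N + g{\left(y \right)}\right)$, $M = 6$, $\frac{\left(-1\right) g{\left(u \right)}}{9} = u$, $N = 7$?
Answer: $\frac{19018321}{10000} \approx 1901.8$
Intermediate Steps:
$g{\left(u \right)} = - 9 u$
$F{\left(y \right)} = \left(6 + y\right) \left(7 - 9 y\right)$ ($F{\left(y \right)} = \left(y + 6\right) \left(7 - 9 y\right) = \left(6 + y\right) \left(7 - 9 y\right)$)
$\left(\left(1 + 2 \left(-2\right)\right) + F{\left(\frac{1}{-10} \right)}\right)^{2} = \left(\left(1 + 2 \left(-2\right)\right) - \left(-42 - \frac{47}{10} + \frac{9}{100}\right)\right)^{2} = \left(\left(1 - 4\right) - \left(- \frac{467}{10} + \frac{9}{100}\right)\right)^{2} = \left(-3 + \left(42 + \frac{47}{10} - \frac{9}{100}\right)\right)^{2} = \left(-3 + \frac{4661}{100}\right)^{2} = \left(\frac{4361}{100}\right)^{2} = \frac{19018321}{10000}$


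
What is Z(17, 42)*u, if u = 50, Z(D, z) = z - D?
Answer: 1250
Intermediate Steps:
Z(17, 42)*u = (42 - 1*17)*50 = (42 - 17)*50 = 25*50 = 1250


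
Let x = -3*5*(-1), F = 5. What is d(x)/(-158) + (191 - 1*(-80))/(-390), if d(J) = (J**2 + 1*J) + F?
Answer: -34592/15405 ≈ -2.2455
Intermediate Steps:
x = 15 (x = -15*(-1) = 15)
d(J) = 5 + J + J**2 (d(J) = (J**2 + 1*J) + 5 = (J**2 + J) + 5 = (J + J**2) + 5 = 5 + J + J**2)
d(x)/(-158) + (191 - 1*(-80))/(-390) = (5 + 15 + 15**2)/(-158) + (191 - 1*(-80))/(-390) = (5 + 15 + 225)*(-1/158) + (191 + 80)*(-1/390) = 245*(-1/158) + 271*(-1/390) = -245/158 - 271/390 = -34592/15405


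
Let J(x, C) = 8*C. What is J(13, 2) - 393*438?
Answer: -172118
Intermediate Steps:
J(13, 2) - 393*438 = 8*2 - 393*438 = 16 - 172134 = -172118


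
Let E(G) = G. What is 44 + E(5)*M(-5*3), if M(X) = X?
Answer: -31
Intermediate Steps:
44 + E(5)*M(-5*3) = 44 + 5*(-5*3) = 44 + 5*(-15) = 44 - 75 = -31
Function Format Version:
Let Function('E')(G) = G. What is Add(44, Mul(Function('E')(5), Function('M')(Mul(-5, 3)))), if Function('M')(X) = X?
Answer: -31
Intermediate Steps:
Add(44, Mul(Function('E')(5), Function('M')(Mul(-5, 3)))) = Add(44, Mul(5, Mul(-5, 3))) = Add(44, Mul(5, -15)) = Add(44, -75) = -31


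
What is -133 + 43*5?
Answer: 82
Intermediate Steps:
-133 + 43*5 = -133 + 215 = 82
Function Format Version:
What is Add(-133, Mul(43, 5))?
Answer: 82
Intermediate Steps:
Add(-133, Mul(43, 5)) = Add(-133, 215) = 82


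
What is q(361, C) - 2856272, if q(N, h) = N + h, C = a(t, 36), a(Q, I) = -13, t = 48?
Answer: -2855924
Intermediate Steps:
C = -13
q(361, C) - 2856272 = (361 - 13) - 2856272 = 348 - 2856272 = -2855924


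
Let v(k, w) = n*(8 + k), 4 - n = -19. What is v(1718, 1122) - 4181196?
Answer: -4141498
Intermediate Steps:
n = 23 (n = 4 - 1*(-19) = 4 + 19 = 23)
v(k, w) = 184 + 23*k (v(k, w) = 23*(8 + k) = 184 + 23*k)
v(1718, 1122) - 4181196 = (184 + 23*1718) - 4181196 = (184 + 39514) - 4181196 = 39698 - 4181196 = -4141498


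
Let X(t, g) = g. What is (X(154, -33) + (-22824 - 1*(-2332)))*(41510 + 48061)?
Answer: -1838444775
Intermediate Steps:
(X(154, -33) + (-22824 - 1*(-2332)))*(41510 + 48061) = (-33 + (-22824 - 1*(-2332)))*(41510 + 48061) = (-33 + (-22824 + 2332))*89571 = (-33 - 20492)*89571 = -20525*89571 = -1838444775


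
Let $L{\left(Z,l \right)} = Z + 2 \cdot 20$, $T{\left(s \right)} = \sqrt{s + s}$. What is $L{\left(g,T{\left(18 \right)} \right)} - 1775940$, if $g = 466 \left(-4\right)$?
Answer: $-1777764$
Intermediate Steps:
$T{\left(s \right)} = \sqrt{2} \sqrt{s}$ ($T{\left(s \right)} = \sqrt{2 s} = \sqrt{2} \sqrt{s}$)
$g = -1864$
$L{\left(Z,l \right)} = 40 + Z$ ($L{\left(Z,l \right)} = Z + 40 = 40 + Z$)
$L{\left(g,T{\left(18 \right)} \right)} - 1775940 = \left(40 - 1864\right) - 1775940 = -1824 - 1775940 = -1777764$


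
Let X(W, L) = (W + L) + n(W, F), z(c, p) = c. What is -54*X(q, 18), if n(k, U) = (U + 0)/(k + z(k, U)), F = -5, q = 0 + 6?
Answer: -2547/2 ≈ -1273.5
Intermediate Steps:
q = 6
n(k, U) = U/(2*k) (n(k, U) = (U + 0)/(k + k) = U/((2*k)) = U*(1/(2*k)) = U/(2*k))
X(W, L) = L + W - 5/(2*W) (X(W, L) = (W + L) + (1/2)*(-5)/W = (L + W) - 5/(2*W) = L + W - 5/(2*W))
-54*X(q, 18) = -54*(18 + 6 - 5/2/6) = -54*(18 + 6 - 5/2*1/6) = -54*(18 + 6 - 5/12) = -54*283/12 = -2547/2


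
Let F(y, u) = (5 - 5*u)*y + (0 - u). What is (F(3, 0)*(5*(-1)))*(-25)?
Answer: 1875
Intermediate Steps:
F(y, u) = -u + y*(5 - 5*u) (F(y, u) = y*(5 - 5*u) - u = -u + y*(5 - 5*u))
(F(3, 0)*(5*(-1)))*(-25) = ((-1*0 + 5*3 - 5*0*3)*(5*(-1)))*(-25) = ((0 + 15 + 0)*(-5))*(-25) = (15*(-5))*(-25) = -75*(-25) = 1875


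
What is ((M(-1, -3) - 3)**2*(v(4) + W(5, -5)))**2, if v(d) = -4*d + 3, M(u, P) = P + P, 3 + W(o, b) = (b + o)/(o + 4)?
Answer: 1679616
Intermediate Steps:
W(o, b) = -3 + (b + o)/(4 + o) (W(o, b) = -3 + (b + o)/(o + 4) = -3 + (b + o)/(4 + o))
M(u, P) = 2*P
v(d) = 3 - 4*d
((M(-1, -3) - 3)**2*(v(4) + W(5, -5)))**2 = ((2*(-3) - 3)**2*((3 - 4*4) + (-12 - 5 - 2*5)/(4 + 5)))**2 = ((-6 - 3)**2*((3 - 16) + (-12 - 5 - 10)/9))**2 = ((-9)**2*(-13 + (1/9)*(-27)))**2 = (81*(-13 - 3))**2 = (81*(-16))**2 = (-1296)**2 = 1679616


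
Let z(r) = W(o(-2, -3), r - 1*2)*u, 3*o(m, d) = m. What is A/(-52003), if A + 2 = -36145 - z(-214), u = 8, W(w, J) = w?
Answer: 108425/156009 ≈ 0.69499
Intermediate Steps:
o(m, d) = m/3
z(r) = -16/3 (z(r) = ((⅓)*(-2))*8 = -⅔*8 = -16/3)
A = -108425/3 (A = -2 + (-36145 - 1*(-16/3)) = -2 + (-36145 + 16/3) = -2 - 108419/3 = -108425/3 ≈ -36142.)
A/(-52003) = -108425/3/(-52003) = -108425/3*(-1/52003) = 108425/156009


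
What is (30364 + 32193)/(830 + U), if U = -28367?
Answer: -62557/27537 ≈ -2.2717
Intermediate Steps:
(30364 + 32193)/(830 + U) = (30364 + 32193)/(830 - 28367) = 62557/(-27537) = 62557*(-1/27537) = -62557/27537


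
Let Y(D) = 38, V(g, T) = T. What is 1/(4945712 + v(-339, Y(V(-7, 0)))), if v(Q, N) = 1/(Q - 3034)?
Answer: 3373/16681886575 ≈ 2.0220e-7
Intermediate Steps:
v(Q, N) = 1/(-3034 + Q)
1/(4945712 + v(-339, Y(V(-7, 0)))) = 1/(4945712 + 1/(-3034 - 339)) = 1/(4945712 + 1/(-3373)) = 1/(4945712 - 1/3373) = 1/(16681886575/3373) = 3373/16681886575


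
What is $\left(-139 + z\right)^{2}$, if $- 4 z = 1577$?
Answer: $\frac{4549689}{16} \approx 2.8436 \cdot 10^{5}$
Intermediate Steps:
$z = - \frac{1577}{4}$ ($z = \left(- \frac{1}{4}\right) 1577 = - \frac{1577}{4} \approx -394.25$)
$\left(-139 + z\right)^{2} = \left(-139 - \frac{1577}{4}\right)^{2} = \left(- \frac{2133}{4}\right)^{2} = \frac{4549689}{16}$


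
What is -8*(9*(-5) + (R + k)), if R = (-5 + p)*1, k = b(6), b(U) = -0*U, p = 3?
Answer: 376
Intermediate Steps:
b(U) = 0 (b(U) = -1*0 = 0)
k = 0
R = -2 (R = (-5 + 3)*1 = -2*1 = -2)
-8*(9*(-5) + (R + k)) = -8*(9*(-5) + (-2 + 0)) = -8*(-45 - 2) = -8*(-47) = 376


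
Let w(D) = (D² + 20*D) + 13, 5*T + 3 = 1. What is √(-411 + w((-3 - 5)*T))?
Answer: I*√8094/5 ≈ 17.993*I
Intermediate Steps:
T = -⅖ (T = -⅗ + (⅕)*1 = -⅗ + ⅕ = -⅖ ≈ -0.40000)
w(D) = 13 + D² + 20*D
√(-411 + w((-3 - 5)*T)) = √(-411 + (13 + ((-3 - 5)*(-⅖))² + 20*((-3 - 5)*(-⅖)))) = √(-411 + (13 + (-8*(-⅖))² + 20*(-8*(-⅖)))) = √(-411 + (13 + (16/5)² + 20*(16/5))) = √(-411 + (13 + 256/25 + 64)) = √(-411 + 2181/25) = √(-8094/25) = I*√8094/5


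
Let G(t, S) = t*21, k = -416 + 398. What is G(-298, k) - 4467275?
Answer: -4473533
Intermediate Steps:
k = -18
G(t, S) = 21*t
G(-298, k) - 4467275 = 21*(-298) - 4467275 = -6258 - 4467275 = -4473533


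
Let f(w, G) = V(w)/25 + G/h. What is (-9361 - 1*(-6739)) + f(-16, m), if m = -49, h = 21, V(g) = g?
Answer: -196873/75 ≈ -2625.0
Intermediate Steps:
f(w, G) = G/21 + w/25 (f(w, G) = w/25 + G/21 = G/21 + w/25)
(-9361 - 1*(-6739)) + f(-16, m) = (-9361 - 1*(-6739)) + ((1/21)*(-49) + (1/25)*(-16)) = (-9361 + 6739) + (-7/3 - 16/25) = -2622 - 223/75 = -196873/75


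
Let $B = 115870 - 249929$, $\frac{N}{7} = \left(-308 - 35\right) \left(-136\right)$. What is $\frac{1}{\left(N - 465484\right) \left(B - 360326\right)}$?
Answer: $\frac{1}{68693806980} \approx 1.4557 \cdot 10^{-11}$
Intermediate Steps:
$N = 326536$ ($N = 7 \left(-308 - 35\right) \left(-136\right) = 7 \left(\left(-343\right) \left(-136\right)\right) = 7 \cdot 46648 = 326536$)
$B = -134059$ ($B = 115870 - 249929 = -134059$)
$\frac{1}{\left(N - 465484\right) \left(B - 360326\right)} = \frac{1}{\left(326536 - 465484\right) \left(-134059 - 360326\right)} = \frac{1}{\left(-138948\right) \left(-494385\right)} = \frac{1}{68693806980}$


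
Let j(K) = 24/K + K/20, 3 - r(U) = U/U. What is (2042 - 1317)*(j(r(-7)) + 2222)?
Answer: 3239445/2 ≈ 1.6197e+6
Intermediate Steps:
r(U) = 2 (r(U) = 3 - U/U = 3 - 1*1 = 3 - 1 = 2)
j(K) = 24/K + K/20 (j(K) = 24/K + K*(1/20) = 24/K + K/20)
(2042 - 1317)*(j(r(-7)) + 2222) = (2042 - 1317)*((24/2 + (1/20)*2) + 2222) = 725*((24*(1/2) + 1/10) + 2222) = 725*((12 + 1/10) + 2222) = 725*(121/10 + 2222) = 725*(22341/10) = 3239445/2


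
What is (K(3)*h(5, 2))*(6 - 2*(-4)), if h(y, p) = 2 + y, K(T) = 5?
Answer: 490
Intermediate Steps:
(K(3)*h(5, 2))*(6 - 2*(-4)) = (5*(2 + 5))*(6 - 2*(-4)) = (5*7)*(6 + 8) = 35*14 = 490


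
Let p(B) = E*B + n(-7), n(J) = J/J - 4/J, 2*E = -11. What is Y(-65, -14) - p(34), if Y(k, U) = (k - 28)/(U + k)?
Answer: 103193/553 ≈ 186.61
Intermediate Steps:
E = -11/2 (E = (½)*(-11) = -11/2 ≈ -5.5000)
n(J) = 1 - 4/J
Y(k, U) = (-28 + k)/(U + k)
p(B) = 11/7 - 11*B/2 (p(B) = -11*B/2 + (-4 - 7)/(-7) = -11*B/2 - ⅐*(-11) = -11*B/2 + 11/7 = 11/7 - 11*B/2)
Y(-65, -14) - p(34) = (-28 - 65)/(-14 - 65) - (11/7 - 11/2*34) = -93/(-79) - (11/7 - 187) = -1/79*(-93) - 1*(-1298/7) = 93/79 + 1298/7 = 103193/553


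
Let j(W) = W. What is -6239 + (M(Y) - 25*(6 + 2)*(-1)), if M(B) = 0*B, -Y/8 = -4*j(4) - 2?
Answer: -6039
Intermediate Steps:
Y = 144 (Y = -8*(-4*4 - 2) = -8*(-16 - 2) = -8*(-18) = 144)
M(B) = 0
-6239 + (M(Y) - 25*(6 + 2)*(-1)) = -6239 + (0 - 25*(6 + 2)*(-1)) = -6239 + (0 - 200*(-1)) = -6239 + (0 - 25*(-8)) = -6239 + (0 + 200) = -6239 + 200 = -6039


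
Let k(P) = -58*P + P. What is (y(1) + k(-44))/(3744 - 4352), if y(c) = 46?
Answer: -1277/304 ≈ -4.2007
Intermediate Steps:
k(P) = -57*P
(y(1) + k(-44))/(3744 - 4352) = (46 - 57*(-44))/(3744 - 4352) = (46 + 2508)/(-608) = 2554*(-1/608) = -1277/304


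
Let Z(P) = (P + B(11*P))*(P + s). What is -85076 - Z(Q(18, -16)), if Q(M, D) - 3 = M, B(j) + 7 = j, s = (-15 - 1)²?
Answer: -152941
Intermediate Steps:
s = 256 (s = (-16)² = 256)
B(j) = -7 + j
Q(M, D) = 3 + M
Z(P) = (-7 + 12*P)*(256 + P) (Z(P) = (P + (-7 + 11*P))*(P + 256) = (-7 + 12*P)*(256 + P))
-85076 - Z(Q(18, -16)) = -85076 - (-1792 + 12*(3 + 18)² + 3065*(3 + 18)) = -85076 - (-1792 + 12*21² + 3065*21) = -85076 - (-1792 + 12*441 + 64365) = -85076 - (-1792 + 5292 + 64365) = -85076 - 1*67865 = -85076 - 67865 = -152941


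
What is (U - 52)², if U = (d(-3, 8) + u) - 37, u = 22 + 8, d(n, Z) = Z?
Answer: 2601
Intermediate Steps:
u = 30
U = 1 (U = (8 + 30) - 37 = 38 - 37 = 1)
(U - 52)² = (1 - 52)² = (-51)² = 2601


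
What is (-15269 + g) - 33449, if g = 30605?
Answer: -18113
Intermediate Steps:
(-15269 + g) - 33449 = (-15269 + 30605) - 33449 = 15336 - 33449 = -18113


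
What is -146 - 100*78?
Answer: -7946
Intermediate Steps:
-146 - 100*78 = -146 - 7800 = -7946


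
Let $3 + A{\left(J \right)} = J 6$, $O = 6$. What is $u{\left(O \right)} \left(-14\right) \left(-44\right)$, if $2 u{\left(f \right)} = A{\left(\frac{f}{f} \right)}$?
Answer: $924$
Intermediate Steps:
$A{\left(J \right)} = -3 + 6 J$ ($A{\left(J \right)} = -3 + J 6 = -3 + 6 J$)
$u{\left(f \right)} = \frac{3}{2}$ ($u{\left(f \right)} = \frac{-3 + 6 \frac{f}{f}}{2} = \frac{-3 + 6 \cdot 1}{2} = \frac{-3 + 6}{2} = \frac{1}{2} \cdot 3 = \frac{3}{2}$)
$u{\left(O \right)} \left(-14\right) \left(-44\right) = \frac{3}{2} \left(-14\right) \left(-44\right) = \left(-21\right) \left(-44\right) = 924$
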